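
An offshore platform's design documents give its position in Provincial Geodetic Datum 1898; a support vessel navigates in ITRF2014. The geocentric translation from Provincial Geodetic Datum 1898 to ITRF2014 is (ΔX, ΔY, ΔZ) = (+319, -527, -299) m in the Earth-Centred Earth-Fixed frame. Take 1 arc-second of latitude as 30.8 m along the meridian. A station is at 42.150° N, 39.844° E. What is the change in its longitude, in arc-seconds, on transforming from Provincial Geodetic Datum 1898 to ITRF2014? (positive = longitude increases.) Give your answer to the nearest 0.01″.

Δλ = -26.67″

sin φ = 0.671074, cos φ = 0.741391, sin λ = 0.640700, cos λ = 0.767792.
East component: ΔE = −sin λ·ΔX + cos λ·ΔY = −(0.640700)(319) + (0.767792)(-527) = -609.01 m.
1° of latitude spans 3600 × 30.80 = 110880 m; at latitude φ, 1° of longitude spans that × cos φ = 82205.4 m, so Δλ = -609.01 / 82205.4 × 3600 = -26.670″.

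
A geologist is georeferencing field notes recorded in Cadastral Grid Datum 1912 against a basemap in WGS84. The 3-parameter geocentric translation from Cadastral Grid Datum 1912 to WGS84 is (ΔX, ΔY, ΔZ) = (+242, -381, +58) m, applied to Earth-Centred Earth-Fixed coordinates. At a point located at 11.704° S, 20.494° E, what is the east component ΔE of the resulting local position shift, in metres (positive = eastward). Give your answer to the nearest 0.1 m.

At φ = -11.704°, λ = 20.494°: sin φ = -0.202856, cos φ = 0.979209, sin λ = 0.350109, cos λ = 0.936709.
ΔE = −sin λ·ΔX + cos λ·ΔY = −(0.350109)·(242) + (0.936709)·(-381) = -441.61 m.

ΔE = -441.6 m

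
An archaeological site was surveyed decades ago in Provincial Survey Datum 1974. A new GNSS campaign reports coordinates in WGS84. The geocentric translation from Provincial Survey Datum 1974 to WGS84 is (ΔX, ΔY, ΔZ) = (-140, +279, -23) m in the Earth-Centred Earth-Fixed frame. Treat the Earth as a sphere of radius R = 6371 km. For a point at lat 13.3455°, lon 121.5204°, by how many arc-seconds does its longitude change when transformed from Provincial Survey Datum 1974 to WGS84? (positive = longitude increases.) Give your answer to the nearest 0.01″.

sin φ = 0.230822, cos φ = 0.972996, sin λ = 0.852454, cos λ = -0.522802.
East component: ΔE = −sin λ·ΔX + cos λ·ΔY = −(0.852454)(-140) + (-0.522802)(279) = -26.52 m.
1° of latitude spans πR/180 = 111195 m; at latitude φ, 1° of longitude spans that × cos φ = 108192.2 m, so Δλ = -26.52 / 108192.2 × 3600 = -0.882″.

Δλ = -0.88″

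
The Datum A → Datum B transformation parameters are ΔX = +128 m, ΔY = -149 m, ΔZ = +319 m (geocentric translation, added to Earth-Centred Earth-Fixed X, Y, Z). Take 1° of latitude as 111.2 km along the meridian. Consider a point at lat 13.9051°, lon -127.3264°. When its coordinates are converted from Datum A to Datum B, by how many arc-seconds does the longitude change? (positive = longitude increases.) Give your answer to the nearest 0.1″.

Δλ = 6.4″

sin φ = 0.240314, cos φ = 0.970695, sin λ = -0.795194, cos λ = -0.606355.
East component: ΔE = −sin λ·ΔX + cos λ·ΔY = −(-0.795194)(128) + (-0.606355)(-149) = 192.13 m.
1° of latitude spans 111200 m; at latitude φ, 1° of longitude spans that × cos φ = 107941.3 m, so Δλ = 192.13 / 107941.3 × 3600 = 6.408″.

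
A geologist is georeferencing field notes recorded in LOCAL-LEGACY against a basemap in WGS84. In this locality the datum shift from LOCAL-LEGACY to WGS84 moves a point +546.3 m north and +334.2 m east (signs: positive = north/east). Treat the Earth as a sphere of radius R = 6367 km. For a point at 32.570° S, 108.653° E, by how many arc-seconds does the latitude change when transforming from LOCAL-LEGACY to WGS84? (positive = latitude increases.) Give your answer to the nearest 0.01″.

Δφ = 17.70″

On a sphere of radius R, 1 rad of latitude = R, so Δφ = ΔN / R = 546.3 / 6367000 = 8.5802e-05 rad = 17.698″.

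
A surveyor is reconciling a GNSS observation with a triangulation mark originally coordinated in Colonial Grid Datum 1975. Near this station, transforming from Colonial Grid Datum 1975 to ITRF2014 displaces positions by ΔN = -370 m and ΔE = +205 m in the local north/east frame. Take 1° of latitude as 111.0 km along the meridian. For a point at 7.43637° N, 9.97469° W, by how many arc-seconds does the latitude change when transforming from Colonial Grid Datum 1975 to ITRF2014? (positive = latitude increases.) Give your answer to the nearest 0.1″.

1° of latitude = 111.0 km, so Δφ = -370.0 / 111000 = -0.0033333° = -12.000″.

Δφ = -12.0″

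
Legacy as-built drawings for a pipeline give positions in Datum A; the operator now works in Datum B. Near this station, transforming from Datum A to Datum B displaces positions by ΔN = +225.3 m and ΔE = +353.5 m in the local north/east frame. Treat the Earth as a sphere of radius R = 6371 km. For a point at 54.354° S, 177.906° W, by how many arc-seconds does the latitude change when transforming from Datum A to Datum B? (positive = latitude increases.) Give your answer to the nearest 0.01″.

On a sphere of radius R, 1 rad of latitude = R, so Δφ = ΔN / R = 225.3 / 6371000 = 3.5363e-05 rad = 7.294″.

Δφ = 7.29″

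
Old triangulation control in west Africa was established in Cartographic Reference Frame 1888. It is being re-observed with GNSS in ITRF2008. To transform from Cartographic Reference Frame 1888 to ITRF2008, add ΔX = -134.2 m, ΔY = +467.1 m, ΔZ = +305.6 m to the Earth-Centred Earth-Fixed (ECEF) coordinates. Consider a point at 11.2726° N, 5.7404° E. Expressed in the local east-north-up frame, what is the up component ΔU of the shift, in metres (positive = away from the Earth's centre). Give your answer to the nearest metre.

At φ = 11.2726°, λ = 5.7404°: sin φ = 0.195477, cos φ = 0.980708, sin λ = 0.100021, cos λ = 0.994985.
ΔU = cos φ cos λ·ΔX + cos φ sin λ·ΔY + sin φ·ΔZ = (0.980708)(0.994985)(-134.2) + (0.980708)(0.100021)(467.1) + (0.195477)(305.6) = -25.39 m.

ΔU = -25 m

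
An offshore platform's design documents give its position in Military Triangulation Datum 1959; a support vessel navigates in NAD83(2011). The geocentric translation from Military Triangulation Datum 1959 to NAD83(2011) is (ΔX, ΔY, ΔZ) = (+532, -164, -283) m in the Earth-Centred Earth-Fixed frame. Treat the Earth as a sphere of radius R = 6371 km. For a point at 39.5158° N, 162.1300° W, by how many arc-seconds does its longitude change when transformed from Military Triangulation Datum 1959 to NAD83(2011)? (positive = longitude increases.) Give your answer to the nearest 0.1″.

Δλ = 13.4″

sin φ = 0.636291, cos φ = 0.771449, sin λ = -0.306858, cos λ = -0.951755.
East component: ΔE = −sin λ·ΔX + cos λ·ΔY = −(-0.306858)(532) + (-0.951755)(-164) = 319.34 m.
1° of latitude spans πR/180 = 111195 m; at latitude φ, 1° of longitude spans that × cos φ = 85781.2 m, so Δλ = 319.34 / 85781.2 × 3600 = 13.402″.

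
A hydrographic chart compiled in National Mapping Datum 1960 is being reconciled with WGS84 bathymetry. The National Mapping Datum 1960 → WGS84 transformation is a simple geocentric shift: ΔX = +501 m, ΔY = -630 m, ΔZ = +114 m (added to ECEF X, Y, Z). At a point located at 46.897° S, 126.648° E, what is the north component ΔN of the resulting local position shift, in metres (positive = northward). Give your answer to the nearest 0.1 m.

ΔN = -509.5 m

At φ = -46.897°, λ = 126.648°: sin φ = -0.730126, cos φ = 0.683312, sin λ = 0.802318, cos λ = -0.596897.
ΔN = −sin φ cos λ·ΔX − sin φ sin λ·ΔY + cos φ·ΔZ = −(-0.730126)(-0.596897)(501) − (-0.730126)(0.802318)(-630) + (0.683312)(114) = -509.49 m.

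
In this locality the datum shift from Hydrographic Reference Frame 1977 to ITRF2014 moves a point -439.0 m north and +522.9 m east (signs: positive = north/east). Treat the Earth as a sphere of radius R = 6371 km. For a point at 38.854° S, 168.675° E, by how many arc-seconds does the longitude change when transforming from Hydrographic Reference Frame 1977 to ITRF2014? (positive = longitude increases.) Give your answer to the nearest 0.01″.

Δλ = 21.74″

At latitude -38.854°, cos φ = 0.778747.
One radian of longitude at latitude φ spans R cos φ, so Δλ = ΔE / (R cos φ) = 522.9 / (6371000 × 0.778747) = 1.0539e-04 rad = 21.739″.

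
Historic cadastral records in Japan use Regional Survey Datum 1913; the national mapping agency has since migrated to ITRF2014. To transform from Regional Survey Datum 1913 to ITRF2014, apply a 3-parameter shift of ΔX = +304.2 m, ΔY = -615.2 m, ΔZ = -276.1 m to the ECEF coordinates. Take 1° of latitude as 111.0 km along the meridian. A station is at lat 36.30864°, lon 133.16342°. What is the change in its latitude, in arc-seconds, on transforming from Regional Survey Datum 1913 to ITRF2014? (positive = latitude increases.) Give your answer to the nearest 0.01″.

sin φ = 0.592135, cos φ = 0.805839, sin λ = 0.729406, cos λ = -0.684082.
North component: ΔN = −sin φ cos λ·ΔX − sin φ sin λ·ΔY + cos φ·ΔZ = −(0.592135)(-0.684082)(304.2) − (0.592135)(0.729406)(-615.2) + (0.805839)(-276.1) = 166.44 m.
1° of latitude spans 111000 m, so Δφ = 166.44 / 111000 × 3600 = 5.398″.

Δφ = 5.40″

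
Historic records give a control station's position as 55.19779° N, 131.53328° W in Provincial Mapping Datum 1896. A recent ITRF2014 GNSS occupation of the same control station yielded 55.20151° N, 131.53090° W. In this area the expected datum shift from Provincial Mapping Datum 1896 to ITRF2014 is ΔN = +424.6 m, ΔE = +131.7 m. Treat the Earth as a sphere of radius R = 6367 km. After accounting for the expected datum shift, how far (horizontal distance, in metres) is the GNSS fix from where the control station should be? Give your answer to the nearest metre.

22 m

Observed coordinate differences: Δφ = +0.00372°, Δλ = +0.00238°.
Converting to metres (1° lat = 111125 m, cos φ = 0.570745): observed ΔN = 413.4 m, observed ΔE = 150.9 m.
Subtracting the expected shift leaves a residual of 413.4 − (424.6) = -11.2 m north and 150.9 − (131.7) = 19.2 m east.
Residual distance = √((-11.2)² + 19.2²) = 22.3 m.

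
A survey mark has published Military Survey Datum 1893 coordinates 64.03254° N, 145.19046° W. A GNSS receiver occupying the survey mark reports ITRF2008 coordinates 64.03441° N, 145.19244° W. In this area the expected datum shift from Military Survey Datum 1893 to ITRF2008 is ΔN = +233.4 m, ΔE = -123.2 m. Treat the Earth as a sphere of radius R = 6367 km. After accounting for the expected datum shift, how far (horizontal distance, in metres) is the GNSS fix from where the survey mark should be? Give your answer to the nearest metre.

Observed coordinate differences: Δφ = +0.00187°, Δλ = -0.00198°.
Converting to metres (1° lat = 111125 m, cos φ = 0.437861): observed ΔN = 207.8 m, observed ΔE = -96.3 m.
Subtracting the expected shift leaves a residual of 207.8 − (233.4) = -25.6 m north and -96.3 − (-123.2) = 26.9 m east.
Residual distance = √((-25.6)² + 26.9²) = 37.1 m.

37 m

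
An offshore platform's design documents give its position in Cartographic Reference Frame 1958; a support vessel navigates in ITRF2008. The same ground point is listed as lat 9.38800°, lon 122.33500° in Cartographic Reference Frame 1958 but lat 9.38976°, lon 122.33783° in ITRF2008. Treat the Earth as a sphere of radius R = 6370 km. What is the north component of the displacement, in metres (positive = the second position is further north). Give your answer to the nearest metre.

Δφ = 9.38976° − 9.38800° = +0.00176°; Δλ = 122.33783° − 122.33500° = +0.00283°.
1° along a meridian = πR/180 = 111177 m.
ΔN = Δφ × 111177 = 195.7 m; ΔE = Δλ × 111177 × cos(9.38800°) = +0.00283 × 111177 × 0.986606 = 310.4 m.

ΔN = 196 m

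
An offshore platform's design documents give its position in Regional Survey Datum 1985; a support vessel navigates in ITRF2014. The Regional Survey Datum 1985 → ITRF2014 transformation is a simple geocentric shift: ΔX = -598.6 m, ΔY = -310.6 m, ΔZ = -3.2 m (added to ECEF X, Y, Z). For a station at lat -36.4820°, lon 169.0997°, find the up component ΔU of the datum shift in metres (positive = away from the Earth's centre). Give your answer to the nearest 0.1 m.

ΔU = 427.3 m

At φ = -36.4820°, λ = 169.0997°: sin φ = -0.594570, cos φ = 0.804044, sin λ = 0.189101, cos λ = -0.981958.
ΔU = cos φ cos λ·ΔX + cos φ sin λ·ΔY + sin φ·ΔZ = (0.804044)(-0.981958)(-598.6) + (0.804044)(0.189101)(-310.6) + (-0.594570)(-3.2) = 427.29 m.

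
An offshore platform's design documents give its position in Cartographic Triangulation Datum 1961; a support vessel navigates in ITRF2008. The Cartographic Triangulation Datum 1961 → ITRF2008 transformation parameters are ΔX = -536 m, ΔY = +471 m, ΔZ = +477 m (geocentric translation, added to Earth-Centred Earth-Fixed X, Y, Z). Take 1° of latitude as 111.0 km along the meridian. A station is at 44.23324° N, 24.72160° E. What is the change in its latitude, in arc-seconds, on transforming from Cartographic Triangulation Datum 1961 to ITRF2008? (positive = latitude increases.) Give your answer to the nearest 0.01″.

sin φ = 0.697581, cos φ = 0.716506, sin λ = 0.418210, cos λ = 0.908351.
North component: ΔN = −sin φ cos λ·ΔX − sin φ sin λ·ΔY + cos φ·ΔZ = −(0.697581)(0.908351)(-536) − (0.697581)(0.418210)(471) + (0.716506)(477) = 544.00 m.
1° of latitude spans 111000 m, so Δφ = 544.00 / 111000 × 3600 = 17.643″.

Δφ = 17.64″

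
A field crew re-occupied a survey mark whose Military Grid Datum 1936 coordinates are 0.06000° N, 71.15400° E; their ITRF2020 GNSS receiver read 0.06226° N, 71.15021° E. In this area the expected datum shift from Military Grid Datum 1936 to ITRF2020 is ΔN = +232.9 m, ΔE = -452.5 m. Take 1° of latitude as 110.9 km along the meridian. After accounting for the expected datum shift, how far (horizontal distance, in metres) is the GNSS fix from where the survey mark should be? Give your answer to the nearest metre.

Observed coordinate differences: Δφ = +0.00226°, Δλ = -0.00379°.
Converting to metres (1° lat = 110900 m, cos φ = 0.999999): observed ΔN = 250.6 m, observed ΔE = -420.3 m.
Subtracting the expected shift leaves a residual of 250.6 − (232.9) = 17.7 m north and -420.3 − (-452.5) = 32.2 m east.
Residual distance = √(17.7² + 32.2²) = 36.8 m.

37 m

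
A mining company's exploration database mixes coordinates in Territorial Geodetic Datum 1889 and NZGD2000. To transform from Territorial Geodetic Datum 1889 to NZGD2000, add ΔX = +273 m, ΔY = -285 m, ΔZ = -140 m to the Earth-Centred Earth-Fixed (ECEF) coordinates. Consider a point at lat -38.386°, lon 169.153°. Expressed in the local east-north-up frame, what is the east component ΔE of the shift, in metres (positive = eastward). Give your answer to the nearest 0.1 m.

ΔE = 228.5 m

The local east axis at (φ, λ) is (−sin λ, cos λ, 0), so ΔE = −sin(169.153°)·273 + cos(169.153°)·(-285) = 228.53 m.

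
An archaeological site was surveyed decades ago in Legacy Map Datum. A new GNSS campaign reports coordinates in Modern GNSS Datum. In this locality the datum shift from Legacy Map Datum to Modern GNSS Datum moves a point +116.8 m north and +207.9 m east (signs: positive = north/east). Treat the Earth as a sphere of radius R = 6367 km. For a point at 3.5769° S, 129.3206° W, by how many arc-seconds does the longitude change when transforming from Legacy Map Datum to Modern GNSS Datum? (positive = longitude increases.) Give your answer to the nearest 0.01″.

At latitude -3.5769°, cos φ = 0.998052.
One radian of longitude at latitude φ spans R cos φ, so Δλ = ΔE / (R cos φ) = 207.9 / (6367000 × 0.998052) = 3.2716e-05 rad = 6.748″.

Δλ = 6.75″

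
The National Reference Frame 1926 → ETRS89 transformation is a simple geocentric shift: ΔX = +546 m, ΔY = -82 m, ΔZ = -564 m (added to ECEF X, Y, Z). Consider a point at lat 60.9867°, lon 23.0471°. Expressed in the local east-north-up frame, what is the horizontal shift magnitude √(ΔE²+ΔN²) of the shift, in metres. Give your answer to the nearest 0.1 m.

743.4 m

The local east axis at (φ, λ) is (−sin λ, cos λ, 0), so ΔE = −sin(23.0471°)·546 + cos(23.0471°)·(-82) = -289.21 m.
The local north axis is (−sin φ cos λ, −sin φ sin λ, cos φ), giving ΔN = -439.370 + 28.073 − 273.547 = -684.84 m.
Horizontal magnitude = √(ΔE² + ΔN²) = √((-289.21)² + (-684.84)²) = 743.41 m.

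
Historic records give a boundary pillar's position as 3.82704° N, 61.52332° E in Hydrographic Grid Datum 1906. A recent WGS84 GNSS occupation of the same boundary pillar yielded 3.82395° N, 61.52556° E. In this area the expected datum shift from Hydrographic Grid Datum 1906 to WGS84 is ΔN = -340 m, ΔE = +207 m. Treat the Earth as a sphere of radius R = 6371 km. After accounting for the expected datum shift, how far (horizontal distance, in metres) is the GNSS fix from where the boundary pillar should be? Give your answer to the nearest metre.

Observed coordinate differences: Δφ = -0.00309°, Δλ = +0.00224°.
Converting to metres (1° lat = 111195 m, cos φ = 0.997770): observed ΔN = -343.6 m, observed ΔE = 248.5 m.
Subtracting the expected shift leaves a residual of -343.6 − (-340) = -3.6 m north and 248.5 − (207) = 41.5 m east.
Residual distance = √((-3.6)² + 41.5²) = 41.7 m.

42 m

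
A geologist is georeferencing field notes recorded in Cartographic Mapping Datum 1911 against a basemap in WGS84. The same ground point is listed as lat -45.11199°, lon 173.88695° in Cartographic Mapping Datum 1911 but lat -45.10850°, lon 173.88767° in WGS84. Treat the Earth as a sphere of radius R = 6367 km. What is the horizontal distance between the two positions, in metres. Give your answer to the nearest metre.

392 m

Δφ = -45.10850° − -45.11199° = +0.00349°; Δλ = 173.88767° − 173.88695° = +0.00072°.
1° along a meridian = πR/180 = 111125 m.
ΔN = Δφ × 111125 = 387.8 m; ΔE = Δλ × 111125 × cos(-45.11199°) = +0.00072 × 111125 × 0.705723 = 56.5 m.
Distance = √(ΔE² + ΔN²) = √(56.5² + 387.8²) = 391.9 m.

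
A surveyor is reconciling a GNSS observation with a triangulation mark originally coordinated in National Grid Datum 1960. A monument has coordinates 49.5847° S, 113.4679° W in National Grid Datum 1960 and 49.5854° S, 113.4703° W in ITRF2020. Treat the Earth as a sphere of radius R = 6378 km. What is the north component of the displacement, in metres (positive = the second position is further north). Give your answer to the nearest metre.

Δφ = -49.5854° − -49.5847° = -0.0007°; Δλ = -113.4703° − -113.4679° = -0.0024°.
1° along a meridian = πR/180 = 111317 m.
ΔN = Δφ × 111317 = -77.9 m; ΔE = Δλ × 111317 × cos(-49.5847°) = -0.0024 × 111317 × 0.648323 = -173.2 m.

ΔN = -78 m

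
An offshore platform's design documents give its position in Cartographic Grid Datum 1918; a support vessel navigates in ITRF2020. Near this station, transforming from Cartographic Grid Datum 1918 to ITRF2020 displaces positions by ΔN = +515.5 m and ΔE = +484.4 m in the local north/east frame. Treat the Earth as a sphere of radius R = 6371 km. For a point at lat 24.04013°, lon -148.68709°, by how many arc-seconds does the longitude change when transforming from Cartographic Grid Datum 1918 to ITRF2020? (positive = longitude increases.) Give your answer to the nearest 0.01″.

At latitude 24.04013°, cos φ = 0.913260.
One radian of longitude at latitude φ spans R cos φ, so Δλ = ΔE / (R cos φ) = 484.4 / (6371000 × 0.913260) = 8.3253e-05 rad = 17.172″.

Δλ = 17.17″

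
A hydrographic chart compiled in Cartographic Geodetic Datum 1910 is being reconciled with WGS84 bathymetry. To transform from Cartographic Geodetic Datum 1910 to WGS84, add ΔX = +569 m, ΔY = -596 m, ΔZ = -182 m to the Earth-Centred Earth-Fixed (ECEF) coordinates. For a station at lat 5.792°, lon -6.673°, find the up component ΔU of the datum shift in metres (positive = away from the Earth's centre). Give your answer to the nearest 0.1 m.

At φ = 5.792°, λ = -6.673°: sin φ = 0.100917, cos φ = 0.994895, sin λ = -0.116203, cos λ = 0.993226.
ΔU = cos φ cos λ·ΔX + cos φ sin λ·ΔY + sin φ·ΔZ = (0.994895)(0.993226)(569) + (0.994895)(-0.116203)(-596) + (0.100917)(-182) = 612.80 m.

ΔU = 612.8 m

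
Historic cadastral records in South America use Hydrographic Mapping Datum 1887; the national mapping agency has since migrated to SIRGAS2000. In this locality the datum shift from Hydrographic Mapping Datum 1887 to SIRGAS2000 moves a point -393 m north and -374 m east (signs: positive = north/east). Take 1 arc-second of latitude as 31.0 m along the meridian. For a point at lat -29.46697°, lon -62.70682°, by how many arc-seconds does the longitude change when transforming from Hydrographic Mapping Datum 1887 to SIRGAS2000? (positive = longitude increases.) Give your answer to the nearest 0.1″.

Δλ = -13.9″

At latitude -29.46697°, cos φ = 0.870639.
1″ of longitude at this latitude = 31.00 × cos φ = 26.9898 m, so Δλ = -374.0 / 26.9898 = -13.857″.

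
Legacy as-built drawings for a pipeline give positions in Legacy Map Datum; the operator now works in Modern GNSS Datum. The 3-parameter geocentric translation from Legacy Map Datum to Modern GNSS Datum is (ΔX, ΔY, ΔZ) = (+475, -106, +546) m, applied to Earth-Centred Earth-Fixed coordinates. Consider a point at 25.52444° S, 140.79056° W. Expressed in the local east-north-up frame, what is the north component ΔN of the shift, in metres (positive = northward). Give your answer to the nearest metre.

The local north axis is (−sin φ cos λ, −sin φ sin λ, cos φ), giving ΔN = -158.591 + 28.874 + 492.711 = 362.99 m.

ΔN = 363 m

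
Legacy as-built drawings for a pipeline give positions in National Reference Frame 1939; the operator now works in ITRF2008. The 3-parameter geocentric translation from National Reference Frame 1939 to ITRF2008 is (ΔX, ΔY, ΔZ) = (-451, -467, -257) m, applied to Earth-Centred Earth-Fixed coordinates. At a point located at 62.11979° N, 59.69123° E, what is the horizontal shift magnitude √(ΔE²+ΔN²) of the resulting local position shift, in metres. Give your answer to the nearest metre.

At φ = 62.11979°, λ = 59.69123°: sin φ = 0.883927, cos φ = 0.467625, sin λ = 0.863318, cos λ = 0.504660.
ΔE = −sin λ·ΔX + cos λ·ΔY = −(0.863318)·(-451) + (0.504660)·(-467) = 153.68 m.
ΔN = −sin φ cos λ·ΔX − sin φ sin λ·ΔY + cos φ·ΔZ = −(0.883927)(0.504660)(-451) − (0.883927)(0.863318)(-467) + (0.467625)(-257) = 437.38 m.
Horizontal magnitude = √(ΔE² + ΔN²) = √(153.68² + 437.38²) = 463.59 m.

464 m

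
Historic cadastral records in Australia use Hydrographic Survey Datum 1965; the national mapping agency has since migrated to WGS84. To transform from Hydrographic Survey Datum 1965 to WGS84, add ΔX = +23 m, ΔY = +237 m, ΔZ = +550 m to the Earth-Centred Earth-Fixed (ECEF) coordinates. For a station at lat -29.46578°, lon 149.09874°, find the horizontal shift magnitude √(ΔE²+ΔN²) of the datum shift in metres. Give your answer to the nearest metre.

571 m

The local east axis at (φ, λ) is (−sin λ, cos λ, 0), so ΔE = −sin(149.09874°)·23 + cos(149.09874°)·237 = -215.17 m.
The local north axis is (−sin φ cos λ, −sin φ sin λ, cos φ), giving ΔN = -9.708 + 59.871 + 478.857 = 529.02 m.
Horizontal magnitude = √(ΔE² + ΔN²) = √((-215.17)² + 529.02²) = 571.11 m.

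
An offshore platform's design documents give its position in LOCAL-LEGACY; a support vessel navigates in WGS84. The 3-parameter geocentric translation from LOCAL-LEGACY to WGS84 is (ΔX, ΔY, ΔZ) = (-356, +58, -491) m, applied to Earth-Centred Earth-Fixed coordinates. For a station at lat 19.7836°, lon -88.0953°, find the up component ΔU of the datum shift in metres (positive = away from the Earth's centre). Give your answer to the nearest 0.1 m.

ΔU = -231.9 m

At φ = 19.7836°, λ = -88.0953°: sin φ = 0.338469, cos φ = 0.940978, sin λ = -0.999447, cos λ = 0.033237.
ΔU = cos φ cos λ·ΔX + cos φ sin λ·ΔY + sin φ·ΔZ = (0.940978)(0.033237)(-356) + (0.940978)(-0.999447)(58) + (0.338469)(-491) = -231.87 m.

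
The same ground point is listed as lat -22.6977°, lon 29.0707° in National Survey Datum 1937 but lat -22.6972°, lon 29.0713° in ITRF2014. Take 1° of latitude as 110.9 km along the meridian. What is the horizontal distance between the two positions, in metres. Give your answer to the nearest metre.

83 m

Δφ = -22.6972° − -22.6977° = +0.0005°; Δλ = 29.0713° − 29.0707° = +0.0006°.
ΔN = Δφ × 110900 = 55.5 m; ΔE = Δλ × 110900 × cos(-22.6977°) = +0.0006 × 110900 × 0.922554 = 61.4 m.
Distance = √(ΔE² + ΔN²) = √(61.4² + 55.5²) = 82.7 m.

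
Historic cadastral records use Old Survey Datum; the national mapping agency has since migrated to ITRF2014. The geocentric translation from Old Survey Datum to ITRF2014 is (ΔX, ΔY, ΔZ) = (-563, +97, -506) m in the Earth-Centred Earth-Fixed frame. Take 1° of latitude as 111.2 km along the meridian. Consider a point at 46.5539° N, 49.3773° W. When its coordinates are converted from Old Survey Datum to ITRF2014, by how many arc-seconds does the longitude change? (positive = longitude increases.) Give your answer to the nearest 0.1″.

sin φ = 0.726022, cos φ = 0.687672, sin λ = -0.759013, cos λ = 0.651075.
East component: ΔE = −sin λ·ΔX + cos λ·ΔY = −(-0.759013)(-563) + (0.651075)(97) = -364.17 m.
1° of latitude spans 111200 m; at latitude φ, 1° of longitude spans that × cos φ = 76469.1 m, so Δλ = -364.17 / 76469.1 × 3600 = -17.144″.

Δλ = -17.1″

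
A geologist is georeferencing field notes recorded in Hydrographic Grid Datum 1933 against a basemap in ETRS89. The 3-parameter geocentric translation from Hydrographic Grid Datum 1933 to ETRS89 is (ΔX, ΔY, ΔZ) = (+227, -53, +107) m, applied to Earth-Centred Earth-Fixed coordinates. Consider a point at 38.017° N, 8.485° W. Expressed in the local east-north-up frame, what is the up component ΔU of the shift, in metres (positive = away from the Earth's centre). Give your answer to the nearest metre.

The local up (radial) axis is (cos φ cos λ, cos φ sin λ, sin φ), giving ΔU = 176.880 + 6.161 + 65.901 = 248.94 m.

ΔU = 249 m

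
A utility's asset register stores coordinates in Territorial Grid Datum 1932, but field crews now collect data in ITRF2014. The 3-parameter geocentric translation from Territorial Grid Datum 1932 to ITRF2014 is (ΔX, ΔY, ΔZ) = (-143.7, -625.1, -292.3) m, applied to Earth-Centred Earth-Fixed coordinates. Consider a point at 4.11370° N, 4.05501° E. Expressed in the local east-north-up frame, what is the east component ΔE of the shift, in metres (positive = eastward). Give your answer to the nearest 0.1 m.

The local east axis at (φ, λ) is (−sin λ, cos λ, 0), so ΔE = −sin(4.05501°)·(-143.7) + cos(4.05501°)·(-625.1) = -613.37 m.

ΔE = -613.4 m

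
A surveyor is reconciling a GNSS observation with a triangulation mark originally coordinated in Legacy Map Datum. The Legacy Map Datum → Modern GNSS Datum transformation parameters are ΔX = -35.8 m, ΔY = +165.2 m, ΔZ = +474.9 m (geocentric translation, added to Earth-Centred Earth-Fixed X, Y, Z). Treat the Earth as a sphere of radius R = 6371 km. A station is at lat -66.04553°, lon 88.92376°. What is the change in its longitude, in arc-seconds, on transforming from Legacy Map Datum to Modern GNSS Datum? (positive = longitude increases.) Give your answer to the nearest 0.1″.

sin φ = -0.913868, cos φ = 0.406011, sin λ = 0.999824, cos λ = 0.018783.
East component: ΔE = −sin λ·ΔX + cos λ·ΔY = −(0.999824)(-35.8) + (0.018783)(165.2) = 38.90 m.
1° of latitude spans πR/180 = 111195 m; at latitude φ, 1° of longitude spans that × cos φ = 45146.3 m, so Δλ = 38.90 / 45146.3 × 3600 = 3.102″.

Δλ = 3.1″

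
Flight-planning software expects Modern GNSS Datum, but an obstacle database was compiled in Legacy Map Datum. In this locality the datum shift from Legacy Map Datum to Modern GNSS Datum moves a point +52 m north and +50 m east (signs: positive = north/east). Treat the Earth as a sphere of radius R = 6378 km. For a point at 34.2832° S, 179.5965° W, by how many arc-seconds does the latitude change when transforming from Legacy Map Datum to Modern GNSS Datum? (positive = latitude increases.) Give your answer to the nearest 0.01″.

Δφ = 1.68″

On a sphere of radius R, 1 rad of latitude = R, so Δφ = ΔN / R = 52.0 / 6378000 = 8.1530e-06 rad = 1.682″.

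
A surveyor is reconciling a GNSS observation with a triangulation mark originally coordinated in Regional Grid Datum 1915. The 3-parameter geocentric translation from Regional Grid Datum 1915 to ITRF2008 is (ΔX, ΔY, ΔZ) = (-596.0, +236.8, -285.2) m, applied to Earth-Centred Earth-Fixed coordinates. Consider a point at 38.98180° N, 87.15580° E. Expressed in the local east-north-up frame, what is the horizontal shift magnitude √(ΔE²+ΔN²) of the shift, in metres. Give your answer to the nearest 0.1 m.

At φ = 38.98180°, λ = 87.15580°: sin φ = 0.629073, cos φ = 0.777346, sin λ = 0.998768, cos λ = 0.049620.
ΔE = −sin λ·ΔX + cos λ·ΔY = −(0.998768)·(-596.0) + (0.049620)·(236.8) = 607.02 m.
ΔN = −sin φ cos λ·ΔX − sin φ sin λ·ΔY + cos φ·ΔZ = −(0.629073)(0.049620)(-596.0) − (0.629073)(0.998768)(236.8) + (0.777346)(-285.2) = -351.88 m.
Horizontal magnitude = √(ΔE² + ΔN²) = √(607.02² + (-351.88)²) = 701.63 m.

701.6 m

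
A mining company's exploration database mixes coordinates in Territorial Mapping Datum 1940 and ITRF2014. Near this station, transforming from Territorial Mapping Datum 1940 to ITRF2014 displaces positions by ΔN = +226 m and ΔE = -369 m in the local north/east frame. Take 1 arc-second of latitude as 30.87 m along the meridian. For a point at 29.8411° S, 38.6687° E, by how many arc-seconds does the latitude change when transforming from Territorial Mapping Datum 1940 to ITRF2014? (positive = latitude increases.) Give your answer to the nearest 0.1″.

1″ of latitude = 30.87 m, so Δφ = 226.0 / 30.87 = 7.321″.

Δφ = 7.3″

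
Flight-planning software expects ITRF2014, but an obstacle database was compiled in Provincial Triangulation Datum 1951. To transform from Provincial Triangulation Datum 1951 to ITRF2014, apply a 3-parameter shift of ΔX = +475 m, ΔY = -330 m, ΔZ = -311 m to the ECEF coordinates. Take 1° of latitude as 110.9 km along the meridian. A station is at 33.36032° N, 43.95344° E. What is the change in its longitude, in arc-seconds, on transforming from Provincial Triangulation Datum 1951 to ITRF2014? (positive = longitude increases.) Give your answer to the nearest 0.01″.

Δλ = -22.05″

sin φ = 0.549902, cos φ = 0.835229, sin λ = 0.694074, cos λ = 0.719904.
East component: ΔE = −sin λ·ΔX + cos λ·ΔY = −(0.694074)(475) + (0.719904)(-330) = -567.25 m.
1° of latitude spans 110900 m; at latitude φ, 1° of longitude spans that × cos φ = 92626.9 m, so Δλ = -567.25 / 92626.9 × 3600 = -22.047″.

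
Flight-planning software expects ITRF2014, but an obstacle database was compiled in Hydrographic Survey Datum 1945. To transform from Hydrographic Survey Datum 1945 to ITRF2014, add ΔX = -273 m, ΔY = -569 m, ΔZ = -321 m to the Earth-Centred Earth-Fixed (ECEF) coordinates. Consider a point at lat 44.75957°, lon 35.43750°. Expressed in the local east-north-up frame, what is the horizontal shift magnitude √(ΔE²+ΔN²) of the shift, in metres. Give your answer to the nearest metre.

345 m

At φ = 44.75957°, λ = 35.43750°: sin φ = 0.704133, cos φ = 0.710068, sin λ = 0.579815, cos λ = 0.814748.
ΔE = −sin λ·ΔX + cos λ·ΔY = −(0.579815)·(-273) + (0.814748)·(-569) = -305.30 m.
ΔN = −sin φ cos λ·ΔX − sin φ sin λ·ΔY + cos φ·ΔZ = −(0.704133)(0.814748)(-273) − (0.704133)(0.579815)(-569) + (0.710068)(-321) = 160.99 m.
Horizontal magnitude = √(ΔE² + ΔN²) = √((-305.30)² + 160.99²) = 345.15 m.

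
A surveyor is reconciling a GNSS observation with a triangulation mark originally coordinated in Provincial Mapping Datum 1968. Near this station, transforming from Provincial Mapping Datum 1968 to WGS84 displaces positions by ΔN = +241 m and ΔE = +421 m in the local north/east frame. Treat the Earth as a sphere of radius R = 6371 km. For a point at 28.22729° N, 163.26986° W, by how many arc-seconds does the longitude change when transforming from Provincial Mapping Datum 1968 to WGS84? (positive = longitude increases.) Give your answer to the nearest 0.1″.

At latitude 28.22729°, cos φ = 0.881078.
One radian of longitude at latitude φ spans R cos φ, so Δλ = ΔE / (R cos φ) = 421.0 / (6371000 × 0.881078) = 7.5000e-05 rad = 15.470″.

Δλ = 15.5″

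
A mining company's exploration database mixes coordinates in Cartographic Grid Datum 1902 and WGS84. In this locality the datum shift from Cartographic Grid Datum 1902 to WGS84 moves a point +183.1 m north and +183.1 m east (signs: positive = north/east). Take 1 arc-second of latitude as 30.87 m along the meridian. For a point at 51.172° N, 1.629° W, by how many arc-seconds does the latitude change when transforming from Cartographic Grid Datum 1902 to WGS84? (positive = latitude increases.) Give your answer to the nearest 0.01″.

Δφ = 5.93″

1″ of latitude = 30.87 m, so Δφ = 183.1 / 30.87 = 5.931″.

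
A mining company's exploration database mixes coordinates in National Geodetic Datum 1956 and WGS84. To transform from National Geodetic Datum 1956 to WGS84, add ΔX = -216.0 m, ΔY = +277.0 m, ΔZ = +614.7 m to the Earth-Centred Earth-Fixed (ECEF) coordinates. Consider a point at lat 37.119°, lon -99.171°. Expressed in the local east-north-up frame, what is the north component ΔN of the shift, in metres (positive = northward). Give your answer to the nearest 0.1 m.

ΔN = 634.4 m

At φ = 37.119°, λ = -99.171°: sin φ = 0.603472, cos φ = 0.797384, sin λ = -0.987217, cos λ = -0.159382.
ΔN = −sin φ cos λ·ΔX − sin φ sin λ·ΔY + cos φ·ΔZ = −(0.603472)(-0.159382)(-216.0) − (0.603472)(-0.987217)(277.0) + (0.797384)(614.7) = 634.40 m.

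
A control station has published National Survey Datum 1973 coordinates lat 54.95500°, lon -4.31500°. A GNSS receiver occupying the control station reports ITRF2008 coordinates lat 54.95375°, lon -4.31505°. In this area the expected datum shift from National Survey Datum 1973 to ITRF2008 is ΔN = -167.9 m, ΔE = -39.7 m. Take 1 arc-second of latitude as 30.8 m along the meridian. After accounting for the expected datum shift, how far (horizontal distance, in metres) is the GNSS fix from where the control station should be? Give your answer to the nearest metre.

Observed coordinate differences: Δφ = -0.00125°, Δλ = -0.00005°.
Converting to metres (1° lat = 110880 m, cos φ = 0.574220): observed ΔN = -138.6 m, observed ΔE = -3.2 m.
Subtracting the expected shift leaves a residual of -138.6 − (-167.9) = 29.3 m north and -3.2 − (-39.7) = 36.5 m east.
Residual distance = √(29.3² + 36.5²) = 46.8 m.

47 m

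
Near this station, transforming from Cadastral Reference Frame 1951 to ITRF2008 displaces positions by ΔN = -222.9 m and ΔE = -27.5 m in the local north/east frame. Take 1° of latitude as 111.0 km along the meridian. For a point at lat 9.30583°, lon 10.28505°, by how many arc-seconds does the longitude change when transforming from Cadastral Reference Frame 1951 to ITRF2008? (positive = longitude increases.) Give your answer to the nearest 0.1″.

At latitude 9.30583°, cos φ = 0.986839.
1° of longitude at this latitude = 111.0 × cos φ = 109.54 km, so Δλ = -27.5 / 109539.2 = -0.0002511° = -0.904″.

Δλ = -0.9″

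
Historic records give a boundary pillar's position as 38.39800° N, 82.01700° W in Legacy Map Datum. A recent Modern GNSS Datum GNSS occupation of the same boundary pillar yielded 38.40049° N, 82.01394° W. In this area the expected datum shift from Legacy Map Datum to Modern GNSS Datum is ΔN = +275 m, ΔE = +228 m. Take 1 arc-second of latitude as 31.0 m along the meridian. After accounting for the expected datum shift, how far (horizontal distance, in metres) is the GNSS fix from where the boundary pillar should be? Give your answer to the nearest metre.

40 m

Observed coordinate differences: Δφ = +0.00249°, Δλ = +0.00306°.
Converting to metres (1° lat = 111600 m, cos φ = 0.783715): observed ΔN = 277.9 m, observed ΔE = 267.6 m.
Subtracting the expected shift leaves a residual of 277.9 − (275) = 2.9 m north and 267.6 − (228) = 39.6 m east.
Residual distance = √(2.9² + 39.6²) = 39.7 m.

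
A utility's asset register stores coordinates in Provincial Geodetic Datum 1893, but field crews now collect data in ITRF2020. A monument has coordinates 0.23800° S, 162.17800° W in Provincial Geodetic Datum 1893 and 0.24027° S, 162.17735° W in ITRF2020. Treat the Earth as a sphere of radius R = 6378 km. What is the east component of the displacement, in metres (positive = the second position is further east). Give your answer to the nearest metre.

Δφ = -0.24027° − -0.23800° = -0.00227°; Δλ = -162.17735° − -162.17800° = +0.00065°.
1° along a meridian = πR/180 = 111317 m.
ΔN = Δφ × 111317 = -252.7 m; ΔE = Δλ × 111317 × cos(-0.23800°) = +0.00065 × 111317 × 0.999991 = 72.4 m.

ΔE = 72 m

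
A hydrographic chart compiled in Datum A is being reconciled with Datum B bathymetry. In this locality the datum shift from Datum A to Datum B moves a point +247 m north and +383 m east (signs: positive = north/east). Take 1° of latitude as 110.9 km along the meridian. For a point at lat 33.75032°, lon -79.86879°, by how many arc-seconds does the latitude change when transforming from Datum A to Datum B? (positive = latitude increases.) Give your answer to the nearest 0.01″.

1° of latitude = 110.9 km, so Δφ = 247.0 / 110900 = 0.0022272° = 8.018″.

Δφ = 8.02″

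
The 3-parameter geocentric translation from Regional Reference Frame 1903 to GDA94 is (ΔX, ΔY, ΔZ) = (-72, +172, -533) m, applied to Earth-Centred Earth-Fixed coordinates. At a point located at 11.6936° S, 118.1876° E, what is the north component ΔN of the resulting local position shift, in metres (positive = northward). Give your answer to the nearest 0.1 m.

ΔN = -484.3 m

The local north axis is (−sin φ cos λ, −sin φ sin λ, cos φ), giving ΔN = 6.893 + 30.726 − 521.938 = -484.32 m.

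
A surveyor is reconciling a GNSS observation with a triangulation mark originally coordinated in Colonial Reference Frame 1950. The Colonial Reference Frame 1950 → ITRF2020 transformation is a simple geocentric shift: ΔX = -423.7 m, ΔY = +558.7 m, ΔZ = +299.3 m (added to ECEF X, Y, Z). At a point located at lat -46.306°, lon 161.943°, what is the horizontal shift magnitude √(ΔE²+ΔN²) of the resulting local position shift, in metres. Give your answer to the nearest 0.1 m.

The local east axis at (φ, λ) is (−sin λ, cos λ, 0), so ΔE = −sin(161.943°)·(-423.7) + cos(161.943°)·558.7 = -399.85 m.
The local north axis is (−sin φ cos λ, −sin φ sin λ, cos φ), giving ΔN = 291.264 + 125.213 + 206.758 = 623.24 m.
Horizontal magnitude = √(ΔE² + ΔN²) = √((-399.85)² + 623.24²) = 740.48 m.

740.5 m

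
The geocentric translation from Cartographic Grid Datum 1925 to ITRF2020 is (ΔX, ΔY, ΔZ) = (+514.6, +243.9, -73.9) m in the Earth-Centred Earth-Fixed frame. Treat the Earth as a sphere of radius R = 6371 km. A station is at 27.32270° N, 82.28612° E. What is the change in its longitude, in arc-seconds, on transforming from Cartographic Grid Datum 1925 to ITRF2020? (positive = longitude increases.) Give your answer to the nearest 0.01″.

sin φ = 0.459002, cos φ = 0.888435, sin λ = 0.990951, cos λ = 0.134226.
East component: ΔE = −sin λ·ΔX + cos λ·ΔY = −(0.990951)(514.6) + (0.134226)(243.9) = -477.21 m.
1° of latitude spans πR/180 = 111195 m; at latitude φ, 1° of longitude spans that × cos φ = 98789.5 m, so Δλ = -477.21 / 98789.5 × 3600 = -17.390″.

Δλ = -17.39″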